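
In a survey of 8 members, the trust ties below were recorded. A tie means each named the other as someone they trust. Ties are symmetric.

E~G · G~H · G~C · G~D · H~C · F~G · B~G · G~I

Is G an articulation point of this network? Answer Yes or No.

Yes

Removing G leaves {B} with no path to {E}, so the network splits into 6 components. G is a cut vertex.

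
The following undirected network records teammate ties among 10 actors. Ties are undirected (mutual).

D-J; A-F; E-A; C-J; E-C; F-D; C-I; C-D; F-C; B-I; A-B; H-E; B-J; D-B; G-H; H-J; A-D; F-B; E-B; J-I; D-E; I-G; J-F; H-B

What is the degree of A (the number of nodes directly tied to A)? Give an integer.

4

A is directly tied to B, D, E, and F. That is 4 neighbors, so the degree of A is 4.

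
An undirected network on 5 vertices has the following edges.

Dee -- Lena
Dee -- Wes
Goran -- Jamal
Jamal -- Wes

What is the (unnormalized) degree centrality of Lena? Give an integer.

Lena is directly tied to Dee. That is 1 neighbor, so the degree of Lena is 1.

1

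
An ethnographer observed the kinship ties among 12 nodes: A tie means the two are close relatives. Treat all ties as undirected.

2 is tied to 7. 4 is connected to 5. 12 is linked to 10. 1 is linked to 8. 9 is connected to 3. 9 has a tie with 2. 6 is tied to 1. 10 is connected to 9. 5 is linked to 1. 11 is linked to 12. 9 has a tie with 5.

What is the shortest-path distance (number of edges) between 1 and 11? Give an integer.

5

One shortest route is 1 – 5 – 9 – 10 – 12 – 11, which uses 5 edges, and at distance 4 from 1 we only reach {7, 12}, which does not include 11. So d(1,11) = 5.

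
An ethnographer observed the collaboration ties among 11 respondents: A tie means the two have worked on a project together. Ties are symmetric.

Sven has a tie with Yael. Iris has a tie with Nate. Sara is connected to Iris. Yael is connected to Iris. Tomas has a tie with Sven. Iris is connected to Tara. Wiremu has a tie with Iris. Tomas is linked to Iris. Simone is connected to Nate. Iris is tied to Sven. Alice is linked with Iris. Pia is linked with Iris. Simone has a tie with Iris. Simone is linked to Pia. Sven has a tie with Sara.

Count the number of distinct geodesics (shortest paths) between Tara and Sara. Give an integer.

The shortest distance is 2, and the only length-2 path is Tara–Iris–Sara. So there is exactly 1 shortest path.

1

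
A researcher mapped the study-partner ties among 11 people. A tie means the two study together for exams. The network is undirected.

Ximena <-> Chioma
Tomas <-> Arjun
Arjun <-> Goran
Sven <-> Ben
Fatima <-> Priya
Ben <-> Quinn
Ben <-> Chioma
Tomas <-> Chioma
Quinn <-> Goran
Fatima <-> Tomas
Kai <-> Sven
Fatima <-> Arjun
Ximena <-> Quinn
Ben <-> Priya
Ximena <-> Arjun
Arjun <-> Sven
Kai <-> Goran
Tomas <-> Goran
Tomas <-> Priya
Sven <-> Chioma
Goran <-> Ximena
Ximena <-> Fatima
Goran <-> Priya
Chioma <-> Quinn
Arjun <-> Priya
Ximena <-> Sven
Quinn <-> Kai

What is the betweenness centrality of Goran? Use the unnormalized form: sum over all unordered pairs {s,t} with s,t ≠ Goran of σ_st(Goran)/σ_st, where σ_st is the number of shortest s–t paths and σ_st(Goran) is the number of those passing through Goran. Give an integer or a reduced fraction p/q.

461/84

Pairs whose geodesics pass through Goran — Tomas–Kai: 1; Tomas–Ximena: 1/4; Tomas–Quinn: 1/2; Arjun–Kai: 1/2; Arjun–Quinn: 1/2; Kai–Ximena: 1/3; Kai–Priya: 1; Kai–Fatima: 4/7; Ximena–Priya: 1/3; Priya–Quinn: 1/2.
All other pairs contribute 0.
Summing the contributions gives betweenness(Goran) = 461/84.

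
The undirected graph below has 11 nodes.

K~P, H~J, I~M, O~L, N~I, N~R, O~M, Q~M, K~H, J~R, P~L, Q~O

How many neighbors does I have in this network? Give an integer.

I is directly tied to M and N. That is 2 neighbors, so the degree of I is 2.

2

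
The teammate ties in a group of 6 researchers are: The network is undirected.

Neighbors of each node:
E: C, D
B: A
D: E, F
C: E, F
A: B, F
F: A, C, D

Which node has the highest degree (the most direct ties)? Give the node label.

Degrees — A:2, B:1, C:2, D:2, E:2, F:3.
The maximum is 3, attained only by F.

F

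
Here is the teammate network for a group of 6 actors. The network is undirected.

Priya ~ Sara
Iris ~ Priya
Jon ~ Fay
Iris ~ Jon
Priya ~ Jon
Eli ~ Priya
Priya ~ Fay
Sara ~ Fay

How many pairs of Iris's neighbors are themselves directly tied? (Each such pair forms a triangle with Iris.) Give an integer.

Iris's neighbors: Jon and Priya.
Neighbor pairs that are themselves tied: Iris–Jon–Priya. Each forms one triangle with Iris, for 1 in total.

1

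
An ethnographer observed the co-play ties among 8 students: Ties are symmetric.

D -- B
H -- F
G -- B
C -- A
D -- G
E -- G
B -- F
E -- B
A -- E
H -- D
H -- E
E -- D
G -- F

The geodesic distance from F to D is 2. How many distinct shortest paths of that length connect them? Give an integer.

The shortest distance is 2. The length-2 paths are: F–B–D; F–H–D; F–G–D.
That gives 3 distinct shortest paths.

3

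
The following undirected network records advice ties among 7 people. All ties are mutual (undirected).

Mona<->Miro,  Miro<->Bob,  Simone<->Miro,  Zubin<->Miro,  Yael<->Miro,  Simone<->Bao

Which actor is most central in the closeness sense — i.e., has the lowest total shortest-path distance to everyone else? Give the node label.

Farness (sum of distances to all others) for each node — Bao:15, Bob:12, Miro:7, Mona:12, Simone:10, Yael:12, Zubin:12.
The smallest farness is 7, for Miro, so Miro has the highest closeness.

Miro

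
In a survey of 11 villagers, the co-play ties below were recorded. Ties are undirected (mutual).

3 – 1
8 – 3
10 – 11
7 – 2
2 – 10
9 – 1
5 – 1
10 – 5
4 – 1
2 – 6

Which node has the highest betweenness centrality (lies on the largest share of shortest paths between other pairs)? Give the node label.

Unnormalized betweenness of each node: 1:29, 2:17, 3:9, 4:0, 5:25, 6:0, 7:0, 8:0, 9:0, 10:27, 11:0.
1 has the largest value, 29, making it the main broker — the node through which the most shortest paths run.

1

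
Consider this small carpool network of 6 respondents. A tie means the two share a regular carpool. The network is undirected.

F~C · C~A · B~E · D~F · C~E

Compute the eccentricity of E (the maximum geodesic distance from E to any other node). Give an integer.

Distances from E: A:2, B:1, C:1, D:3, F:2.
The largest is 3 (to D), so the eccentricity of E is 3.

3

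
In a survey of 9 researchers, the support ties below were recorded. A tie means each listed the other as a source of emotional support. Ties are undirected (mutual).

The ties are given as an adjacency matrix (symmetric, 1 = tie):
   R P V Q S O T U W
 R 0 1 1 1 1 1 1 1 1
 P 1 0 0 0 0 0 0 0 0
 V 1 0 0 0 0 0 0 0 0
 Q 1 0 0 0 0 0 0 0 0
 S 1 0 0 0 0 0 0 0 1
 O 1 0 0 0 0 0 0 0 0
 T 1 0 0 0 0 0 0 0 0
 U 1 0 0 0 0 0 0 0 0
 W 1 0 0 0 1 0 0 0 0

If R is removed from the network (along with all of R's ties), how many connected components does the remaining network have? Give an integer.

7

Without R, the remaining ties split the others into: {P}; {V}; {Q}; {S, W}; {O}; {T}; {U}.
That's 7 separate components.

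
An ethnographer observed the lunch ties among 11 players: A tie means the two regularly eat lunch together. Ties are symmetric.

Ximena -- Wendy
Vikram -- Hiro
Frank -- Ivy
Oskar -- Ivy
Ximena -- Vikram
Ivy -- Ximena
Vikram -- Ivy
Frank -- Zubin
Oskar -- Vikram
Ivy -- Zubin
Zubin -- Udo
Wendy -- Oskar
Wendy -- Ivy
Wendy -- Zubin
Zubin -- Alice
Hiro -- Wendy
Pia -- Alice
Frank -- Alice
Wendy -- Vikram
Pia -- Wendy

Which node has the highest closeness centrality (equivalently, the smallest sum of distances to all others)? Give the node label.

Wendy

Farness (sum of distances to all others) for each node — Alice:21, Frank:18, Hiro:21, Ivy:14, Oskar:19, Pia:19, Udo:24, Vikram:17, Wendy:13, Ximena:19, Zubin:15.
The smallest farness is 13, for Wendy, so Wendy has the highest closeness.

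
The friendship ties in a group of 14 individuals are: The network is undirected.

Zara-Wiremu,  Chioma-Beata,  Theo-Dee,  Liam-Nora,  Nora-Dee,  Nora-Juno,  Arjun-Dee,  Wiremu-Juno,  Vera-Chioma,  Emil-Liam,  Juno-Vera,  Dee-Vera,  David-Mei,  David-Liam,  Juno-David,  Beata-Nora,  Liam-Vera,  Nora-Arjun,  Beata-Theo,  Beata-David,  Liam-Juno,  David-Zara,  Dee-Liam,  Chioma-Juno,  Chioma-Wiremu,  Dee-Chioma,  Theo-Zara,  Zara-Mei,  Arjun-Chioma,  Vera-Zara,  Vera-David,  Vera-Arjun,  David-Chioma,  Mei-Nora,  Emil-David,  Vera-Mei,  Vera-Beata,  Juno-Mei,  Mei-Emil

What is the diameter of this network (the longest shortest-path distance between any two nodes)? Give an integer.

3

Eccentricity of each node (its greatest distance to any other): Arjun:3, Beata:2, Chioma:2, David:2, Dee:2, Emil:3, Juno:3, Liam:2, Mei:2, Nora:2, Theo:3, Vera:2, Wiremu:3, Zara:2.
The maximum eccentricity is 3, realized for instance by the pair Arjun–Emil via Arjun – Chioma – David – Emil. So the diameter is 3.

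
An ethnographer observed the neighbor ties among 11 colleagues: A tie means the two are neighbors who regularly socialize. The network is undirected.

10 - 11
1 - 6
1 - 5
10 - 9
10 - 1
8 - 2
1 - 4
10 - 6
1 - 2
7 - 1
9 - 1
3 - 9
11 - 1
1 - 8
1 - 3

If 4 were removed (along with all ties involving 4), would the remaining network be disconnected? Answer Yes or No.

No

Even without 4, every remaining node can still reach every other (the residual graph is connected), so 4 is not a cut vertex.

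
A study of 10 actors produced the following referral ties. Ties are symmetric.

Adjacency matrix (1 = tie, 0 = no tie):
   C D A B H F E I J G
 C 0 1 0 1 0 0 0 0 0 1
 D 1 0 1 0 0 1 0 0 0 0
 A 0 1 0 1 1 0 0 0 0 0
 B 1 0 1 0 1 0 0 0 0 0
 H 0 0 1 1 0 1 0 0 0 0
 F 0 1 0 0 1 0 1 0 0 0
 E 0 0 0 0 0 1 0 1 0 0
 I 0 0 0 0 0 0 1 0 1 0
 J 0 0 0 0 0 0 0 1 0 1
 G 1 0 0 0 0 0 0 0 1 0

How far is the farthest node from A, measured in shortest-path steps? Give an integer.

Distances from A: B:1, C:2, D:1, E:3, F:2, G:3, H:1, I:4, J:4.
The largest is 4 (to J and I), so the eccentricity of A is 4.

4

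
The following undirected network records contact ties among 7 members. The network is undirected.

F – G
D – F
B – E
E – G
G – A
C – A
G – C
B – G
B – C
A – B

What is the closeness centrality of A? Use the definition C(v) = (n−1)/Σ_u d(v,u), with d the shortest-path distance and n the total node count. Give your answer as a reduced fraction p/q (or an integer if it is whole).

3/5

Distances from A: B:1, C:1, D:3, E:2, F:2, G:1. Sum = 10.
n = 7, so closeness = 6/10 = 3/5.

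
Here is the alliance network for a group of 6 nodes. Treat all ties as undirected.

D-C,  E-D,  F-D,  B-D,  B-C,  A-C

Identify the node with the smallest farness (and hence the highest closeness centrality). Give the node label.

D

Farness (sum of distances to all others) for each node — A:11, B:8, C:7, D:6, E:10, F:10.
The smallest farness is 6, for D, so D has the highest closeness.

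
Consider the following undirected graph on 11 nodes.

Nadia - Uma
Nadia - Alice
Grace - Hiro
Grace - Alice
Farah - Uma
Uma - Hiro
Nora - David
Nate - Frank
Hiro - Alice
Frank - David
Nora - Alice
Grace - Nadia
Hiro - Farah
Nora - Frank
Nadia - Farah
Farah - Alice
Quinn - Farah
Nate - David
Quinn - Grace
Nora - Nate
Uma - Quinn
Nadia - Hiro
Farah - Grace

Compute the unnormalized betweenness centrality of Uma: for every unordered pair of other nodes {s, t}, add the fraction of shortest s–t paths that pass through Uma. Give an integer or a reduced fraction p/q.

2/3

Pairs whose geodesics pass through Uma — Hiro–Quinn: 1/3; Quinn–Nadia: 1/3.
All other pairs contribute 0.
Summing the contributions gives betweenness(Uma) = 2/3.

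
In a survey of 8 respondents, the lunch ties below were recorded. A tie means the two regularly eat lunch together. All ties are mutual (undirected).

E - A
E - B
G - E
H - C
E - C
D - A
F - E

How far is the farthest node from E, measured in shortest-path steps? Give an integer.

2

Distances from E: A:1, B:1, C:1, D:2, F:1, G:1, H:2.
The largest is 2 (to H and D), so the eccentricity of E is 2.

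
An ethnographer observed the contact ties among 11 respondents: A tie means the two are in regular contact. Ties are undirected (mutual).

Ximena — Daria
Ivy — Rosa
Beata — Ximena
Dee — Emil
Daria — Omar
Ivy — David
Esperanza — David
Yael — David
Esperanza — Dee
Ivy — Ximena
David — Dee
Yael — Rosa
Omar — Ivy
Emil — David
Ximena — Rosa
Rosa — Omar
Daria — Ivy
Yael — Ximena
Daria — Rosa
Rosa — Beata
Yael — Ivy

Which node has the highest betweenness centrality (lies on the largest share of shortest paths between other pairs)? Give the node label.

Unnormalized betweenness of each node: Beata:0, Daria:1/3, David:43/2, Dee:1/2, Emil:0, Esperanza:0, Ivy:91/6, Omar:0, Rosa:17/3, Ximena:23/6, Yael:6.
David has the largest value, 43/2, making it the main broker — the node through which the most shortest paths run.

David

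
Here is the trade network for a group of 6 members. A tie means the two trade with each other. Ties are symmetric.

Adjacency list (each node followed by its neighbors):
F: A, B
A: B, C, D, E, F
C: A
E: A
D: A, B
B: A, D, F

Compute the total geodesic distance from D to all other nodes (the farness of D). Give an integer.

8

Distances from D: A:1, B:1, C:2, E:2, F:2.
Sum = 1 + 1 + 2 + 2 + 2 = 8.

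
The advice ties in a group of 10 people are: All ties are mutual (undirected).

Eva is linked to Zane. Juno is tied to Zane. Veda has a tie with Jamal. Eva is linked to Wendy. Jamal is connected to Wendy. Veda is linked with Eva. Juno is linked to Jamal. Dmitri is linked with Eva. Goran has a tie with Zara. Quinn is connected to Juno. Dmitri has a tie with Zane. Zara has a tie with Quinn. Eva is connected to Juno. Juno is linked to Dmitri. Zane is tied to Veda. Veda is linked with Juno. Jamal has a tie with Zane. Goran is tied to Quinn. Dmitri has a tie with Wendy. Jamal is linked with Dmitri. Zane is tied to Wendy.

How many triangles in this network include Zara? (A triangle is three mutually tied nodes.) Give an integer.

1

Zara's neighbors: Goran and Quinn.
Neighbor pairs that are themselves tied: Zara–Goran–Quinn. Each forms one triangle with Zara, for 1 in total.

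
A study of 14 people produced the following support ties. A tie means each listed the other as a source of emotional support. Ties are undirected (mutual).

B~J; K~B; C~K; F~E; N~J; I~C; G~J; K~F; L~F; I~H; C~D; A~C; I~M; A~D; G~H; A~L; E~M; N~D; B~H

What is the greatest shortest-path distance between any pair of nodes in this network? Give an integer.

5

Eccentricity of each node (its greatest distance to any other): A:4, B:3, C:3, D:4, E:5, F:4, G:5, H:4, I:3, J:4, K:3, L:5, M:4, N:5.
The maximum eccentricity is 5, realized for instance by the pair E–N via E – F – L – A – D – N. So the diameter is 5.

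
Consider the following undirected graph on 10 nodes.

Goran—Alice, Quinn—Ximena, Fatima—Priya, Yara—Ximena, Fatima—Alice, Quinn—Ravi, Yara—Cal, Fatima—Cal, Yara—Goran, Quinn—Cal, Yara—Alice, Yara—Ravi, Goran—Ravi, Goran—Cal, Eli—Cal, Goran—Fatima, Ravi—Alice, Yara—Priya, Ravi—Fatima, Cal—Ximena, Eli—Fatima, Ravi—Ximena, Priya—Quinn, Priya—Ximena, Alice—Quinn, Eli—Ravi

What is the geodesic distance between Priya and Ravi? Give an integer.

2

One shortest route is Priya – Fatima – Ravi, which uses 2 edges, and Priya and Ravi are not directly tied, so nothing shorter exists. So d(Priya,Ravi) = 2.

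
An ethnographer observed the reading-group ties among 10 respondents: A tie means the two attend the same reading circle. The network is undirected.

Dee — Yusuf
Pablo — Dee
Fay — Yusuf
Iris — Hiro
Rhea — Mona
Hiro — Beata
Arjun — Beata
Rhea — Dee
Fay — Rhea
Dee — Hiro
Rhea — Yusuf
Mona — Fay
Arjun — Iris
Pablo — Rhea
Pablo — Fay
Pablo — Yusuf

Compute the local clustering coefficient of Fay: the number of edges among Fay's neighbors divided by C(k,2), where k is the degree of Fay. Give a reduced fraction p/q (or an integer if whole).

2/3

Fay's neighbors: Mona, Pablo, Rhea, and Yusuf (k = 4).
Possible neighbor pairs: C(4,2) = 6. Edges among them: Mona–Rhea, Pablo–Rhea, Pablo–Yusuf, Rhea–Yusuf → e = 4.
Clustering(Fay) = 4/6 = 2/3.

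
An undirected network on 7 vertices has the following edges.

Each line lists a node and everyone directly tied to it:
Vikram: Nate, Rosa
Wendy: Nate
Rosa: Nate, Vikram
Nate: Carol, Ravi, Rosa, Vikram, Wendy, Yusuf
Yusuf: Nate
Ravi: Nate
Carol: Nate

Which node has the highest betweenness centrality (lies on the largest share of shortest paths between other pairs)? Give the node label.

Nate

Unnormalized betweenness of each node: Carol:0, Nate:14, Ravi:0, Rosa:0, Vikram:0, Wendy:0, Yusuf:0.
Nate has the largest value, 14, making it the main broker — the node through which the most shortest paths run.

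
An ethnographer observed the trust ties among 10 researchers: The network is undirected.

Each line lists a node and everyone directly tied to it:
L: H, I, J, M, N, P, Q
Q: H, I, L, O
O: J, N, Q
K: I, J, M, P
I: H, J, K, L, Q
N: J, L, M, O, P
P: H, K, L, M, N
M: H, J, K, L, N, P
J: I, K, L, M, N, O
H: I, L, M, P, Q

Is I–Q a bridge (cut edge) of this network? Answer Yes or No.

No

Even without that edge, I still reaches Q via I – H – Q, so the network stays connected. Not a bridge.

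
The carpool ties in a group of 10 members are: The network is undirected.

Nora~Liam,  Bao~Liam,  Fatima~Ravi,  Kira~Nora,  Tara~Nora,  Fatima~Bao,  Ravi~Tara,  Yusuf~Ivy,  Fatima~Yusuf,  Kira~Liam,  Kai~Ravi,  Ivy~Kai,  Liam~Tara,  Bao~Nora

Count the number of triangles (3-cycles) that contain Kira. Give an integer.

Kira's neighbors: Liam and Nora.
Neighbor pairs that are themselves tied: Kira–Liam–Nora. Each forms one triangle with Kira, for 1 in total.

1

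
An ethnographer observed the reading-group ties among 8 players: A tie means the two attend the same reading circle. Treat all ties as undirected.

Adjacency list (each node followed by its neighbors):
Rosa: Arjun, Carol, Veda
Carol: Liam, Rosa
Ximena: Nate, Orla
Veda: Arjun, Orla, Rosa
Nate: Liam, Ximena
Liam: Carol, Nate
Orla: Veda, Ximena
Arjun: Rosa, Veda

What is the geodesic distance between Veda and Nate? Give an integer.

3

One shortest route is Veda – Orla – Ximena – Nate, which uses 3 edges, and at distance 2 from Veda we only reach {Carol, Ximena}, which does not include Nate. So d(Veda,Nate) = 3.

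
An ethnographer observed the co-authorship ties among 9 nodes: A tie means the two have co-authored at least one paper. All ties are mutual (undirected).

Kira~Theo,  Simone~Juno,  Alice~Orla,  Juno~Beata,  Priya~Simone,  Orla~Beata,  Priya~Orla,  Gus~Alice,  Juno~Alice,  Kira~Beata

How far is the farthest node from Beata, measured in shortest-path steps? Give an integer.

3

Distances from Beata: Alice:2, Gus:3, Juno:1, Kira:1, Orla:1, Priya:2, Simone:2, Theo:2.
The largest is 3 (to Gus), so the eccentricity of Beata is 3.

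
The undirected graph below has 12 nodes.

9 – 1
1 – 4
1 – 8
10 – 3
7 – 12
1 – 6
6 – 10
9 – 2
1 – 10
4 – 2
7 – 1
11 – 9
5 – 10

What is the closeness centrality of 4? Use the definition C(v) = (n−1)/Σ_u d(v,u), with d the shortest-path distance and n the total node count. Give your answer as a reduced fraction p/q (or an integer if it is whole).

Distances from 4: 1:1, 2:1, 3:3, 5:3, 6:2, 7:2, 8:2, 9:2, 10:2, 11:3, 12:3. Sum = 24.
n = 12, so closeness = 11/24.

11/24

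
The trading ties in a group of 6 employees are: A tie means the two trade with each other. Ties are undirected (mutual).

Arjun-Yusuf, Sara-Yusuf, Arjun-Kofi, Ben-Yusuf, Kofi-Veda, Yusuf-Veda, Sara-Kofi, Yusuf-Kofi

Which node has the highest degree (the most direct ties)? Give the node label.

Yusuf

Degrees — Arjun:2, Ben:1, Kofi:4, Sara:2, Veda:2, Yusuf:5.
The maximum is 5, attained only by Yusuf.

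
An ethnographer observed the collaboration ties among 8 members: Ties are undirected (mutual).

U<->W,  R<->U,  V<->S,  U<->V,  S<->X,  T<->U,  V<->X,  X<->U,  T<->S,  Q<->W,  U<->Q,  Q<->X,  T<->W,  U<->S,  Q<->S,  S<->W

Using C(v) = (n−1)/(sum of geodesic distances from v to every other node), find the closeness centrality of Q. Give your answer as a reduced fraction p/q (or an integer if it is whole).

7/10

Distances from Q: R:2, S:1, T:2, U:1, V:2, W:1, X:1. Sum = 10.
n = 8, so closeness = 7/10.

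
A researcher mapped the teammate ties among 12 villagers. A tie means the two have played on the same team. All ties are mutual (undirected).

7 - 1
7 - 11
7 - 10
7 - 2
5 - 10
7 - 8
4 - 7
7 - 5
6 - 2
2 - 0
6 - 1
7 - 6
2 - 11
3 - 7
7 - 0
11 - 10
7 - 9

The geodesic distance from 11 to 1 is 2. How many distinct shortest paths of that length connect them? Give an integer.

1

The shortest distance is 2, and the only length-2 path is 11–7–1. So there is exactly 1 shortest path.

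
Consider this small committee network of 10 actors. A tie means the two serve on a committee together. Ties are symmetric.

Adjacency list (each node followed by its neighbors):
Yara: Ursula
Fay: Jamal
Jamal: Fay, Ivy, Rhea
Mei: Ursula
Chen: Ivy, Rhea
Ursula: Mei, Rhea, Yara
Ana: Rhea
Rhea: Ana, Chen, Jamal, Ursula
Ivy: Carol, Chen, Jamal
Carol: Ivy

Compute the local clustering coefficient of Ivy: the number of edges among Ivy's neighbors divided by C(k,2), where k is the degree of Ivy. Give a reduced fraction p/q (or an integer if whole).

Ivy's neighbors: Carol, Chen, and Jamal (k = 3).
Possible neighbor pairs: C(3,2) = 3. Edges among them: none → e = 0.
Clustering(Ivy) = 0/3 = 0.

0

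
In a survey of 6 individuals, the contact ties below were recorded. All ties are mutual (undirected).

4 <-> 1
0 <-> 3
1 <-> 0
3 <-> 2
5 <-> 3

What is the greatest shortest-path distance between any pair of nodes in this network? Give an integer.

4

Eccentricity of each node (its greatest distance to any other): 0:2, 1:3, 2:4, 3:3, 4:4, 5:4.
The maximum eccentricity is 4, realized for instance by the pair 4–2 via 4 – 1 – 0 – 3 – 2. So the diameter is 4.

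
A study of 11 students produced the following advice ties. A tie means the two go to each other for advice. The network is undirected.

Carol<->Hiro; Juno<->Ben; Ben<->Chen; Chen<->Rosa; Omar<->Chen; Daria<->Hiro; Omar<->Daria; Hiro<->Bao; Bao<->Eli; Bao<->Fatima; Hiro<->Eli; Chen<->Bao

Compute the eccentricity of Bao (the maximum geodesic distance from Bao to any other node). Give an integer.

3

Distances from Bao: Ben:2, Carol:2, Chen:1, Daria:2, Eli:1, Fatima:1, Hiro:1, Juno:3, Omar:2, Rosa:2.
The largest is 3 (to Juno), so the eccentricity of Bao is 3.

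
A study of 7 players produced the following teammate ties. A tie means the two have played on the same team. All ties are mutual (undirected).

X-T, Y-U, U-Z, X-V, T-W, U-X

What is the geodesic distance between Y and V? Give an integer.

One shortest route is Y – U – X – V, which uses 3 edges, and at distance 2 from Y we only reach {X, Z}, which does not include V. So d(Y,V) = 3.

3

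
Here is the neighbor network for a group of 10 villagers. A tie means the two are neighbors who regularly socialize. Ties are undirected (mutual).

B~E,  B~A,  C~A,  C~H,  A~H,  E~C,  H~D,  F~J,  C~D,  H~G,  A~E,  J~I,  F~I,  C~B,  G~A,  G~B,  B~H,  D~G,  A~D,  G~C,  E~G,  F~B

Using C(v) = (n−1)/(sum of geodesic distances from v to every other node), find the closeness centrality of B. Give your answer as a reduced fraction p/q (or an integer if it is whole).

Distances from B: A:1, C:1, D:2, E:1, F:1, G:1, H:1, I:2, J:2. Sum = 12.
n = 10, so closeness = 9/12 = 3/4.

3/4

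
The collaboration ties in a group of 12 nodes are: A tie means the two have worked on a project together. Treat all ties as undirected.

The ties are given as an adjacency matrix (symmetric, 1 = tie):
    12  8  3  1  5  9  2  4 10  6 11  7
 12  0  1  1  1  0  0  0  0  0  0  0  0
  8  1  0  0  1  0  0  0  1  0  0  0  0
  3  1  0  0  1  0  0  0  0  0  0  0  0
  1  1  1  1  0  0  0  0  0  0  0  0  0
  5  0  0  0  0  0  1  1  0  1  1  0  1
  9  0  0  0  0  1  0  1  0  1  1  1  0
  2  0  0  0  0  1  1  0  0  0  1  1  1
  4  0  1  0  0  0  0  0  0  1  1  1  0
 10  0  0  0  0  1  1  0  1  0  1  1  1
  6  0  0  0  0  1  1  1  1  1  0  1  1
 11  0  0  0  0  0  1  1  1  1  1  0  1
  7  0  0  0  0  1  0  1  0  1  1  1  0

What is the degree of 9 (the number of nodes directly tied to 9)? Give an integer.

5

9 is directly tied to 2, 5, 6, 10, and 11. That is 5 neighbors, so the degree of 9 is 5.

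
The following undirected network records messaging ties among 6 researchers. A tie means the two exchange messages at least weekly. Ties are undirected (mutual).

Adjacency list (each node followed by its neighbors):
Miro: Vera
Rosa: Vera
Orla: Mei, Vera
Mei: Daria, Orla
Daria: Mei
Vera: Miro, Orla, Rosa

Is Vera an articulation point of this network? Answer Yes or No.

Removing Vera leaves {Rosa} with no path to {Daria, Mei, and Orla}, so the network splits into 3 components. Vera is a cut vertex.

Yes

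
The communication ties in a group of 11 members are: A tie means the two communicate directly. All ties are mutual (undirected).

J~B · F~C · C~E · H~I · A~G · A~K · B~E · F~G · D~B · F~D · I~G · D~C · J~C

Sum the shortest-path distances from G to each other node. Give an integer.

20

Distances from G: A:1, B:3, C:2, D:2, E:3, F:1, H:2, I:1, J:3, K:2.
Sum = 1 + 3 + 2 + 2 + 3 + 1 + 2 + 1 + 3 + 2 = 20.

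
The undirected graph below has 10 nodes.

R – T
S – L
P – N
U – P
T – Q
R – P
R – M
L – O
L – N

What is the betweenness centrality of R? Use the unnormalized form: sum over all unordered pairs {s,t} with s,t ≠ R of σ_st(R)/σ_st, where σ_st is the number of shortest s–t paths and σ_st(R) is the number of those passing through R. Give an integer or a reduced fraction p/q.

20

Pairs whose geodesics pass through R — Q–L: 1; Q–N: 1; Q–O: 1; Q–U: 1; Q–P: 1; Q–S: 1; Q–M: 1; L–T: 1; L–M: 1; T–N: 1; T–O: 1; T–U: 1; T–P: 1; T–S: 1 … (+6 more pairs).
All other pairs contribute 0.
Summing the contributions gives betweenness(R) = 20.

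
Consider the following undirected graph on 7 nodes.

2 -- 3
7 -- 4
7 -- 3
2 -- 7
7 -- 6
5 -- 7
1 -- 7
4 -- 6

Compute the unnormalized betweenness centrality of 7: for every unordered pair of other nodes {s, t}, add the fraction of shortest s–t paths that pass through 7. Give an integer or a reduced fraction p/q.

Pairs whose geodesics pass through 7 — 6–5: 1; 6–3: 1; 6–2: 1; 6–1: 1; 5–3: 1; 5–2: 1; 5–1: 1; 5–4: 1; 3–1: 1; 3–4: 1; 2–1: 1; 2–4: 1; 1–4: 1.
All other pairs contribute 0.
Summing the contributions gives betweenness(7) = 13.

13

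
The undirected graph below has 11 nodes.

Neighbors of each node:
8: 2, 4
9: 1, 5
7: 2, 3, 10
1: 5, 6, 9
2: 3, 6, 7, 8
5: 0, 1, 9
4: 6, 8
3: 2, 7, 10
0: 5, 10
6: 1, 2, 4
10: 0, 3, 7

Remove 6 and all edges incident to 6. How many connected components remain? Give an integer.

1

6's neighbors (1, 2, and 4) remain reachable from one another through other ties, so the rest of the network stays in one piece.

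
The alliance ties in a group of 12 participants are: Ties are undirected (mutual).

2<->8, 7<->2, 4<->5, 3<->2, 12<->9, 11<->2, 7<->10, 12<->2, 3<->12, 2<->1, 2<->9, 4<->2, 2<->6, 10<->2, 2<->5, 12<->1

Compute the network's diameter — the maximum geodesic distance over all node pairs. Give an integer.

Eccentricity of each node (its greatest distance to any other): 1:2, 2:1, 3:2, 4:2, 5:2, 6:2, 7:2, 8:2, 9:2, 10:2, 11:2, 12:2.
The maximum eccentricity is 2, realized for instance by the pair 8–7 via 8 – 2 – 7. So the diameter is 2.

2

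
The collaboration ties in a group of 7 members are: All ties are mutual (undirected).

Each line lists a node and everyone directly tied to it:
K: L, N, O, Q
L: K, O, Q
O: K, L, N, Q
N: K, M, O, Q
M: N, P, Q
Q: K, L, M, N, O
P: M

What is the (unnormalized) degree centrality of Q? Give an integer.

Q is directly tied to K, L, M, N, and O. That is 5 neighbors, so the degree of Q is 5.

5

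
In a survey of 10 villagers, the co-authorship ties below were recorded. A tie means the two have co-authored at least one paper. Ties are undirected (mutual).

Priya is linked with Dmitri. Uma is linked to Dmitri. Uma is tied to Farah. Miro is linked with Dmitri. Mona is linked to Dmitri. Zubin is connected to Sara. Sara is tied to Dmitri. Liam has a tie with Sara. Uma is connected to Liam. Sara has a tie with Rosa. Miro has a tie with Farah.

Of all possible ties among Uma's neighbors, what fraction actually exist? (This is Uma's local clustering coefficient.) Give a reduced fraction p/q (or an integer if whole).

Uma's neighbors: Dmitri, Farah, and Liam (k = 3).
Possible neighbor pairs: C(3,2) = 3. Edges among them: none → e = 0.
Clustering(Uma) = 0/3 = 0.

0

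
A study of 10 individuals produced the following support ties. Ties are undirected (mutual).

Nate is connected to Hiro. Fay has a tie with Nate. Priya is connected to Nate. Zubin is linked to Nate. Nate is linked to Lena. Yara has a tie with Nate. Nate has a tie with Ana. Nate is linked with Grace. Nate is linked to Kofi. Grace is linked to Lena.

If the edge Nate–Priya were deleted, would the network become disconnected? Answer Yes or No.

Yes

Without the Nate–Priya edge there is no alternate route between Nate and Priya, so the network disconnects. It is a bridge.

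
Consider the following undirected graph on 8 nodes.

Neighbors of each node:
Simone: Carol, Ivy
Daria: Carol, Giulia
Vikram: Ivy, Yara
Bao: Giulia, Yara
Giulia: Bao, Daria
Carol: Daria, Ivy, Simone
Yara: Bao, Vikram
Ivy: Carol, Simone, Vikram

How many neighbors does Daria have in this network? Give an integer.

Daria is directly tied to Carol and Giulia. That is 2 neighbors, so the degree of Daria is 2.

2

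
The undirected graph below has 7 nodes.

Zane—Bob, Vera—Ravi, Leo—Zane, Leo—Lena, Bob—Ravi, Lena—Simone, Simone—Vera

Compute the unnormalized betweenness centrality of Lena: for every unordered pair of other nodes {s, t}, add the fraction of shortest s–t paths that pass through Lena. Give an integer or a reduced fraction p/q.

3

Pairs whose geodesics pass through Lena — Vera–Leo: 1; Simone–Leo: 1; Simone–Zane: 1.
All other pairs contribute 0.
Summing the contributions gives betweenness(Lena) = 3.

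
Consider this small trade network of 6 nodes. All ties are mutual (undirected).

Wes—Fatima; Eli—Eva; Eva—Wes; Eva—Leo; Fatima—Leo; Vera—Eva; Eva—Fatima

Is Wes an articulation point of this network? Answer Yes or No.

No

Even without Wes, every remaining node can still reach every other (the residual graph is connected), so Wes is not a cut vertex.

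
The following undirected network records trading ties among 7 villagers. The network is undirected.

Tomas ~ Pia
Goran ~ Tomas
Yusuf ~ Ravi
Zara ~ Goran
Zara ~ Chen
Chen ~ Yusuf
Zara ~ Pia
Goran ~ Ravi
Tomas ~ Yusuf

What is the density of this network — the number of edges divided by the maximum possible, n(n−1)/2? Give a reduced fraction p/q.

There are 9 edges and 7 nodes, so the maximum possible is C(7,2) = 21.
Density = 9/21 = 3/7.

3/7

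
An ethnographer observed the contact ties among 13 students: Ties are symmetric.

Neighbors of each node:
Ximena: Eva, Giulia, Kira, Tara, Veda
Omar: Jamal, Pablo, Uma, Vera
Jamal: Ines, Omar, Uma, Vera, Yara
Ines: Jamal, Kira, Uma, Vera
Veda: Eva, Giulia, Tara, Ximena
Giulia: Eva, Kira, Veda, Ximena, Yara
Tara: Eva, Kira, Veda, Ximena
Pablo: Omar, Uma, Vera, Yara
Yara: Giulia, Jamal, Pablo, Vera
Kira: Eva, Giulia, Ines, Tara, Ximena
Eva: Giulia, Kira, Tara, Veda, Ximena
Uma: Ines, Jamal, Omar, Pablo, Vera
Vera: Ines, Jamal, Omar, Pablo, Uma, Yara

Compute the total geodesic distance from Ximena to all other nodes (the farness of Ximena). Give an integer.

Distances from Ximena: Eva:1, Giulia:1, Ines:2, Jamal:3, Kira:1, Omar:4, Pablo:3, Tara:1, Uma:3, Veda:1, Vera:3, Yara:2.
Sum = 1 + 1 + 2 + 3 + 1 + 4 + 3 + 1 + 3 + 1 + 3 + 2 = 25.

25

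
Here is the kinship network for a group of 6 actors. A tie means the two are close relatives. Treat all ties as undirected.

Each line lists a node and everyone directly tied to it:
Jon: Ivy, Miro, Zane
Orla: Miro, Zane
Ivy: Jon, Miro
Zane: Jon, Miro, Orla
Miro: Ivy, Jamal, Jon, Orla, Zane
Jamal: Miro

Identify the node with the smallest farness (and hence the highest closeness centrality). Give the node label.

Farness (sum of distances to all others) for each node — Ivy:8, Jamal:9, Jon:7, Miro:5, Orla:8, Zane:7.
The smallest farness is 5, for Miro, so Miro has the highest closeness.

Miro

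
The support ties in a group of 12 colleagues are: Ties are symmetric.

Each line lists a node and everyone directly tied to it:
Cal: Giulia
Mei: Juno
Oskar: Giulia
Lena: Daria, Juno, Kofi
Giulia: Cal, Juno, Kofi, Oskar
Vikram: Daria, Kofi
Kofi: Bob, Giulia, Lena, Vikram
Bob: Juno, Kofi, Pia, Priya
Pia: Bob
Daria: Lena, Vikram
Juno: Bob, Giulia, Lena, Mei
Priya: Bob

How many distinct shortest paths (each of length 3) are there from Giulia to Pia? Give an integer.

The shortest distance is 3. The length-3 paths are: Giulia–Kofi–Bob–Pia; Giulia–Juno–Bob–Pia.
That gives 2 distinct shortest paths.

2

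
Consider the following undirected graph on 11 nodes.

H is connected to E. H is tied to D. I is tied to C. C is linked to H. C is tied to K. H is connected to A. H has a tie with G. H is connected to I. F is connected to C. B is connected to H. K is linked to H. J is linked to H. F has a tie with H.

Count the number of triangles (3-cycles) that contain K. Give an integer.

1

K's neighbors: C and H.
Neighbor pairs that are themselves tied: K–C–H. Each forms one triangle with K, for 1 in total.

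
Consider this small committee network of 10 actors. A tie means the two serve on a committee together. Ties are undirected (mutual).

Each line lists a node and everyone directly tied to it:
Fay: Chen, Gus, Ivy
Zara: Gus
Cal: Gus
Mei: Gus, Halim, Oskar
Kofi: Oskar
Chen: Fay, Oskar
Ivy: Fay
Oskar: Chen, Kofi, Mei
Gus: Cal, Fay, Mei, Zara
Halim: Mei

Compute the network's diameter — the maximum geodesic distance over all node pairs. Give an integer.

Eccentricity of each node (its greatest distance to any other): Cal:4, Chen:3, Fay:3, Gus:3, Halim:4, Ivy:4, Kofi:4, Mei:3, Oskar:3, Zara:4.
The maximum eccentricity is 4, realized for instance by the pair Halim–Ivy via Halim – Mei – Gus – Fay – Ivy. So the diameter is 4.

4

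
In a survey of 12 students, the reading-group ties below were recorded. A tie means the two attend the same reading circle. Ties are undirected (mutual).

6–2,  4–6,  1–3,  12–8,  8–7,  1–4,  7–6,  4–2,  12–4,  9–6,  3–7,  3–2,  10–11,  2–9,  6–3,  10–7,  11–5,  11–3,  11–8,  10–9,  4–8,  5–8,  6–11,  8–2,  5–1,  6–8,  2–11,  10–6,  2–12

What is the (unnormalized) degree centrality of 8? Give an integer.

8 is directly tied to 2, 4, 5, 6, 7, 11, and 12. That is 7 neighbors, so the degree of 8 is 7.

7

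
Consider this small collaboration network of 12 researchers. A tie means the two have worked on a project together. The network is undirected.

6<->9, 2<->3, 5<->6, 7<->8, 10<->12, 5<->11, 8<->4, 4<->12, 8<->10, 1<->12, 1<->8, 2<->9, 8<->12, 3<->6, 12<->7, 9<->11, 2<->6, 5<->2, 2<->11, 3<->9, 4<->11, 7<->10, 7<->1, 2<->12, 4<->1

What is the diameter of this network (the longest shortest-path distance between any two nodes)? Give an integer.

Eccentricity of each node (its greatest distance to any other): 1:3, 2:2, 3:3, 4:3, 5:3, 6:3, 7:3, 8:3, 9:3, 10:3, 11:3, 12:2.
The maximum eccentricity is 3, realized for instance by the pair 1–9 via 1 – 4 – 11 – 9. So the diameter is 3.

3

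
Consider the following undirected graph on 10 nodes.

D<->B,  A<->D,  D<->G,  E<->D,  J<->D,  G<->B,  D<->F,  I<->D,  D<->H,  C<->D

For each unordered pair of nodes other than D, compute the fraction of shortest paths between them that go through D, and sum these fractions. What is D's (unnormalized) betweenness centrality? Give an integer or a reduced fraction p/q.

35

Pairs whose geodesics pass through D — F–E: 1; F–C: 1; F–I: 1; F–J: 1; F–G: 1; F–A: 1; F–B: 1; F–H: 1; E–C: 1; E–I: 1; E–J: 1; E–G: 1; E–A: 1; E–B: 1 … (+21 more pairs).
All other pairs contribute 0.
Summing the contributions gives betweenness(D) = 35.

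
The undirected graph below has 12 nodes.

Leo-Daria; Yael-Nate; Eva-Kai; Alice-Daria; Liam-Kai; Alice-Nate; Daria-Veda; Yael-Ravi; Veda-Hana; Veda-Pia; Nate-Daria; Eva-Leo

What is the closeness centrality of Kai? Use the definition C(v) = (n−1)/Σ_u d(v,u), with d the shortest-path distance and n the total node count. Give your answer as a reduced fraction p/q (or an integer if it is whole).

Distances from Kai: Alice:4, Daria:3, Eva:1, Hana:5, Leo:2, Liam:1, Nate:4, Pia:5, Ravi:6, Veda:4, Yael:5. Sum = 40.
n = 12, so closeness = 11/40.

11/40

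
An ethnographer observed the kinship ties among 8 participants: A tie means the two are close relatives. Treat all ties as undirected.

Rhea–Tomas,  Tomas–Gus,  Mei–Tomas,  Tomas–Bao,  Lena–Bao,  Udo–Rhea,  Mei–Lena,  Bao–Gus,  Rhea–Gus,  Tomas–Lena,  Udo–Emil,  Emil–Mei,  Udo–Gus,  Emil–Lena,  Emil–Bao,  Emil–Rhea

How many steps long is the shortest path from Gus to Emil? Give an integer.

One shortest route is Gus – Rhea – Emil, which uses 2 edges, and Gus and Emil are not directly tied, so nothing shorter exists. So d(Gus,Emil) = 2.

2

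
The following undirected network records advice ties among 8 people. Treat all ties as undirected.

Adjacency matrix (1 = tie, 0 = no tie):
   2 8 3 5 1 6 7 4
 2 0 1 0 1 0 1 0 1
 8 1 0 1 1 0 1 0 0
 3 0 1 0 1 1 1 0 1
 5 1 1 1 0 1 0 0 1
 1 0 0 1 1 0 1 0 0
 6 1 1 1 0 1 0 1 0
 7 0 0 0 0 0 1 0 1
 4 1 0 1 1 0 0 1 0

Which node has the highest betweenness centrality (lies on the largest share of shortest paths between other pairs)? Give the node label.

6

Unnormalized betweenness of each node: 1:1/4, 2:11/12, 3:7/4, 4:9/4, 5:23/12, 6:49/12, 7:1/3, 8:1/2.
6 has the largest value, 49/12, making it the main broker — the node through which the most shortest paths run.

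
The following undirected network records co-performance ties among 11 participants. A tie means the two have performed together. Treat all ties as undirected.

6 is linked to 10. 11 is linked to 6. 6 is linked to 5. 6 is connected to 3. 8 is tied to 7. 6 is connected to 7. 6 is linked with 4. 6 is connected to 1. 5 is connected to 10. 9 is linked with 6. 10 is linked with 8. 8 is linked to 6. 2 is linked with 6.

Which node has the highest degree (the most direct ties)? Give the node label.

Degrees — 1:1, 2:1, 3:1, 4:1, 5:2, 6:10, 7:2, 8:3, 9:1, 10:3, 11:1.
The maximum is 10, attained only by 6.

6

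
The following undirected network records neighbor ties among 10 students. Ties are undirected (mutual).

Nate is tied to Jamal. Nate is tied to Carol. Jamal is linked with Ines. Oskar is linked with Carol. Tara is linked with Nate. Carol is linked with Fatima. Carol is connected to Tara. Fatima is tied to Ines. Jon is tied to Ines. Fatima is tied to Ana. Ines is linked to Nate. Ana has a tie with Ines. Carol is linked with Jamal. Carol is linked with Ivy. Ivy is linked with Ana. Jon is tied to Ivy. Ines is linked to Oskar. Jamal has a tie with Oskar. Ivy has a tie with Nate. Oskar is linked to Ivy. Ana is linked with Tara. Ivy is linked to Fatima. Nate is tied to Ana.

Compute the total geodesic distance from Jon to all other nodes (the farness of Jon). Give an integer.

17

Distances from Jon: Ana:2, Carol:2, Fatima:2, Ines:1, Ivy:1, Jamal:2, Nate:2, Oskar:2, Tara:3.
Sum = 2 + 2 + 2 + 1 + 1 + 2 + 2 + 2 + 3 = 17.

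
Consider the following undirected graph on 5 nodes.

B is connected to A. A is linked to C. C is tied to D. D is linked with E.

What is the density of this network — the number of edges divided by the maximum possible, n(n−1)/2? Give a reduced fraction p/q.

2/5

There are 4 edges and 5 nodes, so the maximum possible is C(5,2) = 10.
Density = 4/10 = 2/5.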